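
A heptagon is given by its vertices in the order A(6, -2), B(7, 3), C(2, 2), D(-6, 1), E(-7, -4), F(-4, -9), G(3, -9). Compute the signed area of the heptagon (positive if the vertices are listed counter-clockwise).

121.5

Apply the shoelace (surveyor's) formula: 2A = Σ (x_i·y_{i+1} − x_{i+1}·y_i), indices taken mod 7.
Σ = (32) + (8) + (14) + (31) + (47) + (63) + (48) = 243
Signed area = Σ/2 = 121.5 (positive ⇒ counter-clockwise traversal).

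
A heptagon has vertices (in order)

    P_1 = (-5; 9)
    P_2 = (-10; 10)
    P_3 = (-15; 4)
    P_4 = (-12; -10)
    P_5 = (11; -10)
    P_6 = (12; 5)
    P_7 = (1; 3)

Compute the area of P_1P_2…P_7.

P_1→P_2: (-5)(10) − (-10)(9) = 40
P_2→P_3: (-10)(4) − (-15)(10) = 110
P_3→P_4: (-15)(-10) − (-12)(4) = 198
P_4→P_5: (-12)(-10) − (11)(-10) = 230
P_5→P_6: (11)(5) − (12)(-10) = 175
P_6→P_7: (12)(3) − (1)(5) = 31
P_7→P_1: (1)(9) − (-5)(3) = 24
Σ = 808
Area = |Σ|/2 = 404.

404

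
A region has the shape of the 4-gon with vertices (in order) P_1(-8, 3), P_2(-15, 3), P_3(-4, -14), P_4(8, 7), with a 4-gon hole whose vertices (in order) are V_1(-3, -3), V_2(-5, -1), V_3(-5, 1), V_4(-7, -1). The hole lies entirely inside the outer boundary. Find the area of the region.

Outer boundary:
Apply Gauss's area formula: 2A = Σ (x_i·y_{i+1} − x_{i+1}·y_i), indices taken mod 4.
Σ = (21) + (222) + (84) + (80) = 407
Area = |Σ|/2 = 203.5.
Hole:
Σ = (-12) + (-10) + (12) + (18) = 8
Area = |Σ|/2 = 4.
Net area = 203.5 − 4 = 199.5.

199.5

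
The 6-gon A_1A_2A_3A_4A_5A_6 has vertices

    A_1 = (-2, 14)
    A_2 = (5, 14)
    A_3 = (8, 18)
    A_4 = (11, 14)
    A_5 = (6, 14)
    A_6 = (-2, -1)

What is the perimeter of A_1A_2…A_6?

|A_1A_2| = √((7)² + (0)²) = √49 = 7
|A_2A_3| = √((3)² + (4)²) = √25 = 5
|A_3A_4| = √((3)² + (-4)²) = √25 = 5
|A_4A_5| = √((-5)² + (0)²) = √25 = 5
|A_5A_6| = √((-8)² + (-15)²) = √289 = 17
|A_6A_1| = √((0)² + (15)²) = √225 = 15
Perimeter = 7 + 5 + 5 + 5 + 17 + 15 = 54.

54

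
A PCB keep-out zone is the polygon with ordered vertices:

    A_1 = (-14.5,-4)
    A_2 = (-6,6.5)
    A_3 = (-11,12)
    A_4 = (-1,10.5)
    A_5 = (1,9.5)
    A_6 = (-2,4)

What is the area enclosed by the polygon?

76.625

Apply the shoelace (surveyor's) formula: 2A = Σ (x_i·y_{i+1} − x_{i+1}·y_i), indices taken mod 6.
Σ = (-118.25) + (-0.5) + (-103.5) + (-20) + (23) + (66) = -153.25
Area = |Σ|/2 = 76.625.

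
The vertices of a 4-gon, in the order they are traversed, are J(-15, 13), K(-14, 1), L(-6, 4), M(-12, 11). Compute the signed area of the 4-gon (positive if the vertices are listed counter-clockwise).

54

Cross-terms: 167, -50, -18, 9  ⇒  Σ = 108
Signed area = Σ/2 = 54 (positive ⇒ counter-clockwise traversal).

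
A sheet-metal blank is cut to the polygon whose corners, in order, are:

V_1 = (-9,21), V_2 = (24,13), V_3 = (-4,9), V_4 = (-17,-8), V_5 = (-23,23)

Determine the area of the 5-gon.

509.5

Apply the shoelace (surveyor's) formula: 2A = Σ (x_i·y_{i+1} − x_{i+1}·y_i), indices taken mod 5.
Cross-terms: -621, 268, 185, -575, -276  ⇒  Σ = -1019
Area = |Σ|/2 = 509.5.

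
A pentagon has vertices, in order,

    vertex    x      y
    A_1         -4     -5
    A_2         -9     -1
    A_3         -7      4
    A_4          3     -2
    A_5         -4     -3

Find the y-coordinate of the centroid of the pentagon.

Apply the shoelace formula. First the cross-terms c_i = x_i·y_{i+1} − x_{i+1}·y_i:
  -41, -43, 2, -17, 8  ⇒  2A = -91, A = -45.5.
Then Σ (y_i + y_{i+1})·c_i = 142, so ȳ = 142 / (6·(-45.5)) = -142/273.

-142/273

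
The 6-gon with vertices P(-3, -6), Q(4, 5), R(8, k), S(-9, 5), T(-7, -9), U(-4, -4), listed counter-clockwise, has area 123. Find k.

The doubled signed area Σ (x_i y_{i+1} − x_{i+1} y_i) is linear in k.
With k=0 it equals 129; the coefficient of k is 13 (from the two edges through R).
So 13·k + 129 = 2·123 = 246 ⇒ k = 9.

9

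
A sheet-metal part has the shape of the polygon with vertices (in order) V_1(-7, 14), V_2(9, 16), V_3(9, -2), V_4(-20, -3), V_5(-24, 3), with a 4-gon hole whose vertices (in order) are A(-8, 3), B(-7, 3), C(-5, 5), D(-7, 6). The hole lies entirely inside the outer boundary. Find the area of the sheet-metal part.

Outer boundary:
Apply the surveyor's formula: 2A = Σ (x_i·y_{i+1} − x_{i+1}·y_i), indices taken mod 5.
Cross-terms: -238, -162, -67, -132, -315  ⇒  Σ = -914
Area = |Σ|/2 = 457.
Hole:
Σ = (-3) + (-20) + (5) + (27) = 9
Area = |Σ|/2 = 4.5.
Net area = 457 − 4.5 = 452.5.

452.5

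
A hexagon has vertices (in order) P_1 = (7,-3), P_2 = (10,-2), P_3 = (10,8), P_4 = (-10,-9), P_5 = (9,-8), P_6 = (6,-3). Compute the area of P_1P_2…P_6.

145.5

Apply the surveyor's formula: 2A = Σ (x_i·y_{i+1} − x_{i+1}·y_i), indices taken mod 6.
Σ = (16) + (100) + (-10) + (161) + (21) + (3) = 291
Area = |Σ|/2 = 145.5.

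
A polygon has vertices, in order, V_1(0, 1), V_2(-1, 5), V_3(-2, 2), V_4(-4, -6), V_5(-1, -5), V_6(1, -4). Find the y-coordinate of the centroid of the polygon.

Apply the shoelace formula. First the cross-terms c_i = x_i·y_{i+1} − x_{i+1}·y_i:
  1, 8, 20, 14, 9, 1  ⇒  2A = 53, A = 26.5.
Then Σ (y_i + y_{i+1})·c_i = -256, so ȳ = -256 / (6·26.5) = -256/159.

-256/159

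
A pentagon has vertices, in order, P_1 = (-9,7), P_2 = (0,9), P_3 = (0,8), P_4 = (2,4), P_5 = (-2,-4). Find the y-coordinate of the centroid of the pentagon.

26/7

Apply the shoelace formula. First the cross-terms c_i = x_i·y_{i+1} − x_{i+1}·y_i:
  -81, 0, -16, 0, -50  ⇒  2A = -147, A = -73.5.
Then Σ (y_i + y_{i+1})·c_i = -1638, so ȳ = -1638 / (6·(-73.5)) = 26/7.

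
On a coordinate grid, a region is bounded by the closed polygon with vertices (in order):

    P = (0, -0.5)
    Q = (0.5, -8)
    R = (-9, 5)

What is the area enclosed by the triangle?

Apply Gauss's area formula: 2A = Σ (x_i·y_{i+1} − x_{i+1}·y_i), indices taken mod 3.
Σ = (0.25) + (-69.5) + (4.5) = -64.75
Area = |Σ|/2 = 32.375.

32.375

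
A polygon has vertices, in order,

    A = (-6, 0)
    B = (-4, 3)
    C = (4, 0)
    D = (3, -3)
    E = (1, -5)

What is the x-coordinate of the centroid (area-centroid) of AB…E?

-11/14

Apply the shoelace (surveyor's) formula. First the cross-terms c_i = x_i·y_{i+1} − x_{i+1}·y_i:
  -18, -12, -12, -12, -30  ⇒  2A = -84, A = -42.
Then Σ (x_i + x_{i+1})·c_i = 198, so x̄ = 198 / (6·(-42)) = -11/14.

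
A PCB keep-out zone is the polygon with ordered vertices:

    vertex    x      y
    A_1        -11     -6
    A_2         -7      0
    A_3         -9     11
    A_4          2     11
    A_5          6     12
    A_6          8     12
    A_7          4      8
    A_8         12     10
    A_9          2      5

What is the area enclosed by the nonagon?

131.5

Apply the surveyor's formula: 2A = Σ (x_i·y_{i+1} − x_{i+1}·y_i), indices taken mod 9.
Σ = (-42) + (-77) + (-121) + (-42) + (-24) + (16) + (-56) + (40) + (43) = -263
Area = |Σ|/2 = 131.5.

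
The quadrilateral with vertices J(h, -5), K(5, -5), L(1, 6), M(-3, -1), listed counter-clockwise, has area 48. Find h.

Write out the shoelace sum; only the two edges meeting at J involve h:
2·Area = [((-3)·(-5) − h·(-1)) + (h·(-5) − 5·(-5))] + 52
       = -4·h + 92 = 96
⇒ h = -1.

-1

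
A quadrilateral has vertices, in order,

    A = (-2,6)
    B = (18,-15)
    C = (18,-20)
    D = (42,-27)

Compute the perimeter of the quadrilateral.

114

|AB| = √((20)² + (-21)²) = √841 = 29
|BC| = √((0)² + (-5)²) = √25 = 5
|CD| = √((24)² + (-7)²) = √625 = 25
|DA| = √((-44)² + (33)²) = √3025 = 55
Perimeter = 29 + 5 + 25 + 55 = 114.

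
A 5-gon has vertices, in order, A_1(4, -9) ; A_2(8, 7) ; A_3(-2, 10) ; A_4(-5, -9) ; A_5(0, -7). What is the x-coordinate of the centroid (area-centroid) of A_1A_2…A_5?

Apply the surveyor's formula. First the cross-terms c_i = x_i·y_{i+1} − x_{i+1}·y_i:
  100, 94, 68, 35, 28  ⇒  2A = 325, A = 162.5.
Then Σ (x_i + x_{i+1})·c_i = 1225, so x̄ = 1225 / (6·162.5) = 49/39.

49/39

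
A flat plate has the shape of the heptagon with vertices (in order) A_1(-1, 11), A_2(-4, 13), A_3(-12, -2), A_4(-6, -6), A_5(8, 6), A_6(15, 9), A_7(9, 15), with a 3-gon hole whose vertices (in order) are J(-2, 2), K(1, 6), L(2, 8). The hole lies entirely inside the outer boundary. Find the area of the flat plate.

252.5

Outer boundary:
Apply the shoelace (surveyor's) formula: 2A = Σ (x_i·y_{i+1} − x_{i+1}·y_i), indices taken mod 7.
Σ = (31) + (164) + (60) + (12) + (-18) + (144) + (114) = 507
Area = |Σ|/2 = 253.5.
Hole:
Apply the shoelace formula: 2A = Σ (x_i·y_{i+1} − x_{i+1}·y_i), indices taken mod 3.
Cross-terms: -14, -4, 20  ⇒  Σ = 2
Area = |Σ|/2 = 1.
Net area = 253.5 − 1 = 252.5.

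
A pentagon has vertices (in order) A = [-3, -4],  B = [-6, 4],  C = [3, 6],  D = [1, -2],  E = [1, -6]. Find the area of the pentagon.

61

Apply the surveyor's formula: 2A = Σ (x_i·y_{i+1} − x_{i+1}·y_i), indices taken mod 5.
Σ = (-36) + (-48) + (-12) + (-4) + (-22) = -122
Area = |Σ|/2 = 61.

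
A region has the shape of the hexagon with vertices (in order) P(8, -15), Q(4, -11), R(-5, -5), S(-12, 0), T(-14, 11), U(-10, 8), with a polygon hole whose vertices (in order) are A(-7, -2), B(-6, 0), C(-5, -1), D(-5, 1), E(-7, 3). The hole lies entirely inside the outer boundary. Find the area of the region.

Outer boundary:
Apply Gauss's area formula: 2A = Σ (x_i·y_{i+1} − x_{i+1}·y_i), indices taken mod 6.
Σ = (-28) + (-75) + (-60) + (-132) + (-2) + (86) = -211
Area = |Σ|/2 = 105.5.
Hole:
Σ = (-12) + (6) + (-10) + (-8) + (35) = 11
Area = |Σ|/2 = 5.5.
Net area = 105.5 − 5.5 = 100.

100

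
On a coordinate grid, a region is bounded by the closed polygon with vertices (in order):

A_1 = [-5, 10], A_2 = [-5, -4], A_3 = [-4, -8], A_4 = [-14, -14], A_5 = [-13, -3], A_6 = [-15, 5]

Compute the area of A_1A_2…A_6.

168.5

A_1→A_2: (-5)(-4) − (-5)(10) = 70
A_2→A_3: (-5)(-8) − (-4)(-4) = 24
A_3→A_4: (-4)(-14) − (-14)(-8) = -56
A_4→A_5: (-14)(-3) − (-13)(-14) = -140
A_5→A_6: (-13)(5) − (-15)(-3) = -110
A_6→A_1: (-15)(10) − (-5)(5) = -125
Σ = -337
Area = |Σ|/2 = 168.5.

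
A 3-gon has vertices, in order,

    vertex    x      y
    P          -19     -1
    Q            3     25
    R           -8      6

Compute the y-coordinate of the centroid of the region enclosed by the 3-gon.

Apply the surveyor's formula. First the cross-terms c_i = x_i·y_{i+1} − x_{i+1}·y_i:
  -472, 218, 122  ⇒  2A = -132, A = -66.
Then Σ (y_i + y_{i+1})·c_i = -3960, so ȳ = -3960 / (6·(-66)) = 10.

10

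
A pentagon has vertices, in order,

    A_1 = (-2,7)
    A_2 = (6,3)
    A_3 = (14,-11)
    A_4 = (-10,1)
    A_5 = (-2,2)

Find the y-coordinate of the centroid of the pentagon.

-10/7

Apply the shoelace (surveyor's) formula. First the cross-terms c_i = x_i·y_{i+1} − x_{i+1}·y_i:
  -48, -108, -96, -18, -10  ⇒  2A = -280, A = -140.
Then Σ (y_i + y_{i+1})·c_i = 1200, so ȳ = 1200 / (6·(-140)) = -10/7.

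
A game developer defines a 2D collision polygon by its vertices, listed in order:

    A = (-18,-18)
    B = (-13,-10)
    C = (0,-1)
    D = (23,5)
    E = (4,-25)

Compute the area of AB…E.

Σ = (-54) + (13) + (23) + (-595) + (-522) = -1135
Area = |Σ|/2 = 567.5.

567.5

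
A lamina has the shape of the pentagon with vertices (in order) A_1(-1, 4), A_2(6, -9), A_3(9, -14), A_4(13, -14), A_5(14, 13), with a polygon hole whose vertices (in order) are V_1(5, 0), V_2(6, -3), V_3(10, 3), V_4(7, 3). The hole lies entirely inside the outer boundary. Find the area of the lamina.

Outer boundary:
Cross-terms: -15, -3, 56, 365, 69  ⇒  Σ = 472
Area = |Σ|/2 = 236.
Hole:
Apply the surveyor's formula: 2A = Σ (x_i·y_{i+1} − x_{i+1}·y_i), indices taken mod 4.
Σ = (-15) + (48) + (9) + (-15) = 27
Area = |Σ|/2 = 13.5.
Net area = 236 − 13.5 = 222.5.

222.5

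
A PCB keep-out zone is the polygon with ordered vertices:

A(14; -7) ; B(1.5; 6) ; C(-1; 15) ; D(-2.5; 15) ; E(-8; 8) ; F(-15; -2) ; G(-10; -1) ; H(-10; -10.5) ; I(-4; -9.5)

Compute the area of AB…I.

342.75

Apply the surveyor's formula: 2A = Σ (x_i·y_{i+1} − x_{i+1}·y_i), indices taken mod 9.
Σ = (94.5) + (28.5) + (22.5) + (100) + (136) + (-5) + (95) + (53) + (161) = 685.5
Area = |Σ|/2 = 342.75.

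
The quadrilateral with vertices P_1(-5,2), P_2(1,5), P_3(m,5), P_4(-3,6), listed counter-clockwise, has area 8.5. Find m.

The doubled signed area Σ (x_i y_{i+1} − x_{i+1} y_i) is linear in m.
With m=0 it equals 17; the coefficient of m is 1 (from the two edges through P_3).
So 1·m + 17 = 2·8.5 = 17 ⇒ m = 0.

0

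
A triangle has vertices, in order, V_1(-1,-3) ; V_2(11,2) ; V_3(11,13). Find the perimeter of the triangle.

|V_1V_2| = √((12)² + (5)²) = √169 = 13
|V_2V_3| = √((0)² + (11)²) = √121 = 11
|V_3V_1| = √((-12)² + (-16)²) = √400 = 20
Perimeter = 13 + 11 + 20 = 44.

44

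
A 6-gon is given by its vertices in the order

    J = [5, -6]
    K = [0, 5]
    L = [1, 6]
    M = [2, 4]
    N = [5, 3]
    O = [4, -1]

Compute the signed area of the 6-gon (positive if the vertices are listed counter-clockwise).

Σ = (25) + (-5) + (-8) + (-14) + (-17) + (-19) = -38
Signed area = Σ/2 = -19 (negative ⇒ clockwise traversal).

-19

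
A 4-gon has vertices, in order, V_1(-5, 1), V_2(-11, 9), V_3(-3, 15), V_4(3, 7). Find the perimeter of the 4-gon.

40

|V_1V_2| = √((-6)² + (8)²) = √100 = 10
|V_2V_3| = √((8)² + (6)²) = √100 = 10
|V_3V_4| = √((6)² + (-8)²) = √100 = 10
|V_4V_1| = √((-8)² + (-6)²) = √100 = 10
Perimeter = 10 + 10 + 10 + 10 = 40.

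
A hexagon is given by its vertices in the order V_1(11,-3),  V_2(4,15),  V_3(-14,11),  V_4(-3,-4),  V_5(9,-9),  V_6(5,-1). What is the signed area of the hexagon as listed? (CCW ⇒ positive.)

Apply the shoelace formula: 2A = Σ (x_i·y_{i+1} − x_{i+1}·y_i), indices taken mod 6.
Σ = (177) + (254) + (89) + (63) + (36) + (-4) = 615
Signed area = Σ/2 = 307.5 (positive ⇒ counter-clockwise traversal).

307.5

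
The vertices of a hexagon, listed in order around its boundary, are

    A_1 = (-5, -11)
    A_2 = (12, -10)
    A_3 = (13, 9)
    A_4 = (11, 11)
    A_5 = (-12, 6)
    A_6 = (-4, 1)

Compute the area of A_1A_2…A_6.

361.5

Apply Gauss's area formula: 2A = Σ (x_i·y_{i+1} − x_{i+1}·y_i), indices taken mod 6.
Cross-terms: 182, 238, 44, 198, 12, 49  ⇒  Σ = 723
Area = |Σ|/2 = 361.5.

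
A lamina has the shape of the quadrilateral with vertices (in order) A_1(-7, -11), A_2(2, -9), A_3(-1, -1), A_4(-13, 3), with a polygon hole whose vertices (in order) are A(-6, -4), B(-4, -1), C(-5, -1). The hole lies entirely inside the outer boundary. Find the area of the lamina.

Outer boundary:
Σ = (85) + (-11) + (-16) + (164) = 222
Area = |Σ|/2 = 111.
Hole:
Apply the shoelace formula: 2A = Σ (x_i·y_{i+1} − x_{i+1}·y_i), indices taken mod 3.
Σ = (-10) + (-1) + (14) = 3
Area = |Σ|/2 = 1.5.
Net area = 111 − 1.5 = 109.5.

109.5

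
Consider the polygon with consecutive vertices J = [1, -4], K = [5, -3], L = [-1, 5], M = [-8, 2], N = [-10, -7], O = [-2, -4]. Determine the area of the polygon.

95.5

Σ = (17) + (22) + (38) + (76) + (26) + (12) = 191
Area = |Σ|/2 = 95.5.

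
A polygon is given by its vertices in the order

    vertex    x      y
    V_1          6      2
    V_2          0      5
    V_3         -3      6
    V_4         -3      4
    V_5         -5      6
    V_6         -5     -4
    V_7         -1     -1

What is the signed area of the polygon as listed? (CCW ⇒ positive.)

Apply the shoelace (surveyor's) formula: 2A = Σ (x_i·y_{i+1} − x_{i+1}·y_i), indices taken mod 7.
V_1→V_2: (6)(5) − (0)(2) = 30
V_2→V_3: (0)(6) − (-3)(5) = 15
V_3→V_4: (-3)(4) − (-3)(6) = 6
V_4→V_5: (-3)(6) − (-5)(4) = 2
V_5→V_6: (-5)(-4) − (-5)(6) = 50
V_6→V_7: (-5)(-1) − (-1)(-4) = 1
V_7→V_1: (-1)(2) − (6)(-1) = 4
Σ = 108
Signed area = Σ/2 = 54 (positive ⇒ counter-clockwise traversal).

54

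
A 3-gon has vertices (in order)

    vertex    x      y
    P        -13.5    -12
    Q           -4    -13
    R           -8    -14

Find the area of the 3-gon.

Apply the shoelace formula: 2A = Σ (x_i·y_{i+1} − x_{i+1}·y_i), indices taken mod 3.
Σ = (127.5) + (-48) + (-93) = -13.5
Area = |Σ|/2 = 6.75.

6.75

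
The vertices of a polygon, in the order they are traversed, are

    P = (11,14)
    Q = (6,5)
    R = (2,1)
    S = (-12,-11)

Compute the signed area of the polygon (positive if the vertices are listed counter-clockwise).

Cross-terms: -29, -4, -10, -47  ⇒  Σ = -90
Signed area = Σ/2 = -45 (negative ⇒ clockwise traversal).

-45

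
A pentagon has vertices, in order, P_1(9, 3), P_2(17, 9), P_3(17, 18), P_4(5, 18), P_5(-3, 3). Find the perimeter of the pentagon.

60

|P_1P_2| = √((8)² + (6)²) = √100 = 10
|P_2P_3| = √((0)² + (9)²) = √81 = 9
|P_3P_4| = √((-12)² + (0)²) = √144 = 12
|P_4P_5| = √((-8)² + (-15)²) = √289 = 17
|P_5P_1| = √((12)² + (0)²) = √144 = 12
Perimeter = 10 + 9 + 12 + 17 + 12 = 60.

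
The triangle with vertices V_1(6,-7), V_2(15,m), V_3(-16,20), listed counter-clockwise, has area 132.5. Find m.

-6

Write out the shoelace sum; only the two edges meeting at V_2 involve m:
2·Area = [(6·m − 15·(-7)) + (15·20 − (-16)·m)] + -8
       = 22·m + 397 = 265
⇒ m = -6.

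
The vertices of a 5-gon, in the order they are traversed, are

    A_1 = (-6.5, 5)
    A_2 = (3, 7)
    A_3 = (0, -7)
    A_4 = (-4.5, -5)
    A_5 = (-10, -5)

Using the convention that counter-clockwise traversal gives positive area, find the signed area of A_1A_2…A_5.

-111.5

Apply the shoelace (surveyor's) formula: 2A = Σ (x_i·y_{i+1} − x_{i+1}·y_i), indices taken mod 5.
Cross-terms: -60.5, -21, -31.5, -27.5, -82.5  ⇒  Σ = -223
Signed area = Σ/2 = -111.5 (negative ⇒ clockwise traversal).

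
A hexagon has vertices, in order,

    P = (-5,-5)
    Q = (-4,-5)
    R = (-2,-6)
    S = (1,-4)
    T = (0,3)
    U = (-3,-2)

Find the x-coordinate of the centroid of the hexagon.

-1.38

Apply the shoelace formula. First the cross-terms c_i = x_i·y_{i+1} − x_{i+1}·y_i:
  5, 14, 14, 3, 9, 5  ⇒  2A = 50, A = 25.
Then Σ (x_i + x_{i+1})·c_i = -207, so x̄ = -207 / (6·25) = -1.38.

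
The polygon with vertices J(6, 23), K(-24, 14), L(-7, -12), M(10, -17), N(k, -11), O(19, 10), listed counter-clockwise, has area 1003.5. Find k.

The doubled signed area Σ (x_i y_{i+1} − x_{i+1} y_i) is linear in k.
With k=0 it equals 1737; the coefficient of k is 27 (from the two edges through N).
So 27·k + 1737 = 2·1003.5 = 2007 ⇒ k = 10.

10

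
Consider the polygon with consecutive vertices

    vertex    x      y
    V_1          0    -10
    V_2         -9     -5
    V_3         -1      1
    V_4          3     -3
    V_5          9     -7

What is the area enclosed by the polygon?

94

Apply the shoelace formula: 2A = Σ (x_i·y_{i+1} − x_{i+1}·y_i), indices taken mod 5.
Σ = (-90) + (-14) + (0) + (6) + (-90) = -188
Area = |Σ|/2 = 94.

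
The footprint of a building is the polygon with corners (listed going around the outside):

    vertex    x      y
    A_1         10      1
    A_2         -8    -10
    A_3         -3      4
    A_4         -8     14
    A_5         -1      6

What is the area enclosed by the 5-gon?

129.5

A_1→A_2: (10)(-10) − (-8)(1) = -92
A_2→A_3: (-8)(4) − (-3)(-10) = -62
A_3→A_4: (-3)(14) − (-8)(4) = -10
A_4→A_5: (-8)(6) − (-1)(14) = -34
A_5→A_1: (-1)(1) − (10)(6) = -61
Σ = -259
Area = |Σ|/2 = 129.5.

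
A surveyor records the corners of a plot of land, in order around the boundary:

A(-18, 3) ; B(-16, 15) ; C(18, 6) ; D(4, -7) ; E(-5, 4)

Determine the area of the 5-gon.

350

Σ = (-222) + (-366) + (-150) + (-19) + (57) = -700
Area = |Σ|/2 = 350.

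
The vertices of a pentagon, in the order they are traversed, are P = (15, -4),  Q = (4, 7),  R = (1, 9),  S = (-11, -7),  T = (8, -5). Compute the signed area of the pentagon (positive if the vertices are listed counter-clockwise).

Cross-terms: 121, 29, 92, 111, 43  ⇒  Σ = 396
Signed area = Σ/2 = 198 (positive ⇒ counter-clockwise traversal).

198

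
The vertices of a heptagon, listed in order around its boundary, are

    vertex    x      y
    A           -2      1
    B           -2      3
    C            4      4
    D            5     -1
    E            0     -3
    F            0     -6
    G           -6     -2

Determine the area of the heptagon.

Apply the shoelace formula: 2A = Σ (x_i·y_{i+1} − x_{i+1}·y_i), indices taken mod 7.
Σ = (-4) + (-20) + (-24) + (-15) + (0) + (-36) + (-10) = -109
Area = |Σ|/2 = 54.5.

54.5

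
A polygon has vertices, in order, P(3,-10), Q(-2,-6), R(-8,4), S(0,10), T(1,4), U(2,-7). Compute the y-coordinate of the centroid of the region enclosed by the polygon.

Apply the surveyor's formula. First the cross-terms c_i = x_i·y_{i+1} − x_{i+1}·y_i:
  -38, -56, -80, -10, -15, 1  ⇒  2A = -198, A = -99.
Then Σ (y_i + y_{i+1})·c_i = -512, so ȳ = -512 / (6·(-99)) = 256/297.

256/297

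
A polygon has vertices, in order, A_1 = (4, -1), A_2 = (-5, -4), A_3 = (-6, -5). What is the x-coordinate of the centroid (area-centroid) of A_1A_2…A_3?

Apply Gauss's area formula. First the cross-terms c_i = x_i·y_{i+1} − x_{i+1}·y_i:
  -21, 1, 26  ⇒  2A = 6, A = 3.
Then Σ (x_i + x_{i+1})·c_i = -42, so x̄ = -42 / (6·3) = -7/3.

-7/3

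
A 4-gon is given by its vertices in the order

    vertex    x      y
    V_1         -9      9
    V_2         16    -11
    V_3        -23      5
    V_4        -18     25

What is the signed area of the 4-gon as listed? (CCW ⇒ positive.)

Σ = (-45) + (-173) + (-485) + (63) = -640
Signed area = Σ/2 = -320 (negative ⇒ clockwise traversal).

-320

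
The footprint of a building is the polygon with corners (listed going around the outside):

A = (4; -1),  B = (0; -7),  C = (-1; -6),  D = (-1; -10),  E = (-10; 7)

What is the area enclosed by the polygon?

78

Apply the shoelace formula: 2A = Σ (x_i·y_{i+1} − x_{i+1}·y_i), indices taken mod 5.
A→B: (4)(-7) − (0)(-1) = -28
B→C: (0)(-6) − (-1)(-7) = -7
C→D: (-1)(-10) − (-1)(-6) = 4
D→E: (-1)(7) − (-10)(-10) = -107
E→A: (-10)(-1) − (4)(7) = -18
Σ = -156
Area = |Σ|/2 = 78.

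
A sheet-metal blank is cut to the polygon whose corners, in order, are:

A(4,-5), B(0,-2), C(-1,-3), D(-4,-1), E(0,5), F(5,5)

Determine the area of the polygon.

Apply the shoelace formula: 2A = Σ (x_i·y_{i+1} − x_{i+1}·y_i), indices taken mod 6.
A→B: (4)(-2) − (0)(-5) = -8
B→C: (0)(-3) − (-1)(-2) = -2
C→D: (-1)(-1) − (-4)(-3) = -11
D→E: (-4)(5) − (0)(-1) = -20
E→F: (0)(5) − (5)(5) = -25
F→A: (5)(-5) − (4)(5) = -45
Σ = -111
Area = |Σ|/2 = 55.5.

55.5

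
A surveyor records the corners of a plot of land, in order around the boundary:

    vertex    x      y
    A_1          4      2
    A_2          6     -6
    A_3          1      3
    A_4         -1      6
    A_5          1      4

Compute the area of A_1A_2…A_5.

13.5

Apply the shoelace (surveyor's) formula: 2A = Σ (x_i·y_{i+1} − x_{i+1}·y_i), indices taken mod 5.
Cross-terms: -36, 24, 9, -10, -14  ⇒  Σ = -27
Area = |Σ|/2 = 13.5.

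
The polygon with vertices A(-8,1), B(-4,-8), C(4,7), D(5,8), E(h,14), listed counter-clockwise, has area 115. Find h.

3

The doubled signed area Σ (x_i y_{i+1} − x_{i+1} y_i) is linear in h.
With h=0 it equals 251; the coefficient of h is -7 (from the two edges through E).
So -7·h + 251 = 2·115 = 230 ⇒ h = 3.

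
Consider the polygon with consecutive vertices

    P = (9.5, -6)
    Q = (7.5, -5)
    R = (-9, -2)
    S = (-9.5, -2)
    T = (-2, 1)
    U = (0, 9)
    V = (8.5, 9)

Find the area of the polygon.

154

Apply the shoelace formula: 2A = Σ (x_i·y_{i+1} − x_{i+1}·y_i), indices taken mod 7.
Cross-terms: -2.5, -60, -1, -13.5, -18, -76.5, -136.5  ⇒  Σ = -308
Area = |Σ|/2 = 154.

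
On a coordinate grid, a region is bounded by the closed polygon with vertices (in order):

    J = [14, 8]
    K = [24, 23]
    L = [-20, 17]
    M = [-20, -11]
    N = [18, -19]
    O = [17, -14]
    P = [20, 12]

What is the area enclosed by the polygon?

1341.5

Apply Gauss's area formula: 2A = Σ (x_i·y_{i+1} − x_{i+1}·y_i), indices taken mod 7.
Cross-terms: 130, 868, 560, 578, 71, 484, -8  ⇒  Σ = 2683
Area = |Σ|/2 = 1341.5.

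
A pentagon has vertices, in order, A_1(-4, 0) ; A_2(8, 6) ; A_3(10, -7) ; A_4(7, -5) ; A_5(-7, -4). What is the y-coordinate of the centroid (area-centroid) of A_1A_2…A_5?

Apply the shoelace formula. First the cross-terms c_i = x_i·y_{i+1} − x_{i+1}·y_i:
  -24, -116, -1, -63, -16  ⇒  2A = -220, A = -110.
Then Σ (y_i + y_{i+1})·c_i = 615, so ȳ = 615 / (6·(-110)) = -41/44.

-41/44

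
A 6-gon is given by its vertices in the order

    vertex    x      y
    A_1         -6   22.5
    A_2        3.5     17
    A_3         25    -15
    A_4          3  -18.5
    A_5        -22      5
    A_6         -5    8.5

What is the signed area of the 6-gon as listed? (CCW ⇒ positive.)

Σ = (-180.75) + (-477.5) + (-417.5) + (-392) + (-162) + (-61.5) = -1691.25
Signed area = Σ/2 = -845.625 (negative ⇒ clockwise traversal).

-845.625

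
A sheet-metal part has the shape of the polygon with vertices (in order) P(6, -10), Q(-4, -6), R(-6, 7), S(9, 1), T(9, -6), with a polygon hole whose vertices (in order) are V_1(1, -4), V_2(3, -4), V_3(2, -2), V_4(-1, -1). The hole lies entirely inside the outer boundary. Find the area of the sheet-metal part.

157.5

Outer boundary:
Cross-terms: -76, -64, -69, -63, -54  ⇒  Σ = -326
Area = |Σ|/2 = 163.
Hole:
Apply Gauss's area formula: 2A = Σ (x_i·y_{i+1} − x_{i+1}·y_i), indices taken mod 4.
Cross-terms: 8, 2, -4, 5  ⇒  Σ = 11
Area = |Σ|/2 = 5.5.
Net area = 163 − 5.5 = 157.5.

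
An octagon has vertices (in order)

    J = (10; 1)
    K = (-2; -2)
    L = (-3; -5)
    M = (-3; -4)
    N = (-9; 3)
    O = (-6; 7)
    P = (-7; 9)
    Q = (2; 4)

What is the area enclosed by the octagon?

98

J→K: (10)(-2) − (-2)(1) = -18
K→L: (-2)(-5) − (-3)(-2) = 4
L→M: (-3)(-4) − (-3)(-5) = -3
M→N: (-3)(3) − (-9)(-4) = -45
N→O: (-9)(7) − (-6)(3) = -45
O→P: (-6)(9) − (-7)(7) = -5
P→Q: (-7)(4) − (2)(9) = -46
Q→J: (2)(1) − (10)(4) = -38
Σ = -196
Area = |Σ|/2 = 98.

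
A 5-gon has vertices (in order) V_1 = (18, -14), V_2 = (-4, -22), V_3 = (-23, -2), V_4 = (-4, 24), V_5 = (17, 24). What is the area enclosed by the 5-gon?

Σ = (-452) + (-498) + (-560) + (-504) + (-670) = -2684
Area = |Σ|/2 = 1342.

1342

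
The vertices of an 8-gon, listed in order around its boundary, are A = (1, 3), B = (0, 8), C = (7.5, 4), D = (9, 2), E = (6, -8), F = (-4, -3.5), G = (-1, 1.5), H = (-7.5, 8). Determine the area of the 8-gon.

A→B: (1)(8) − (0)(3) = 8
B→C: (0)(4) − (7.5)(8) = -60
C→D: (7.5)(2) − (9)(4) = -21
D→E: (9)(-8) − (6)(2) = -84
E→F: (6)(-3.5) − (-4)(-8) = -53
F→G: (-4)(1.5) − (-1)(-3.5) = -9.5
G→H: (-1)(8) − (-7.5)(1.5) = 3.25
H→A: (-7.5)(3) − (1)(8) = -30.5
Σ = -246.75
Area = |Σ|/2 = 123.375.

123.375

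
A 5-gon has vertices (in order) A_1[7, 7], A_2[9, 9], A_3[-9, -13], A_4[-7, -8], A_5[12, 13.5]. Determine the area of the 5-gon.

32

Apply Gauss's area formula: 2A = Σ (x_i·y_{i+1} − x_{i+1}·y_i), indices taken mod 5.
Σ = (0) + (-36) + (-19) + (1.5) + (-10.5) = -64
Area = |Σ|/2 = 32.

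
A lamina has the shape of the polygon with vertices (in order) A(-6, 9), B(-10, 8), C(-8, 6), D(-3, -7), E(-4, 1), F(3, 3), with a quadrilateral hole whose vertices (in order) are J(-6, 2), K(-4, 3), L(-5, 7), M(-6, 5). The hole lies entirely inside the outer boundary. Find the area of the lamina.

Outer boundary:
Σ = (42) + (4) + (74) + (-31) + (-15) + (45) = 119
Area = |Σ|/2 = 59.5.
Hole:
Apply the surveyor's formula: 2A = Σ (x_i·y_{i+1} − x_{i+1}·y_i), indices taken mod 4.
Cross-terms: -10, -13, 17, 18  ⇒  Σ = 12
Area = |Σ|/2 = 6.
Net area = 59.5 − 6 = 53.5.

53.5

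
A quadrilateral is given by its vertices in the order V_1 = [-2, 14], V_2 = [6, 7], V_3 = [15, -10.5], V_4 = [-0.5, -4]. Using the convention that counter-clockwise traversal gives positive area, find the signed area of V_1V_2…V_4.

-173.125

Apply the shoelace formula: 2A = Σ (x_i·y_{i+1} − x_{i+1}·y_i), indices taken mod 4.
Σ = (-98) + (-168) + (-65.25) + (-15) = -346.25
Signed area = Σ/2 = -173.125 (negative ⇒ clockwise traversal).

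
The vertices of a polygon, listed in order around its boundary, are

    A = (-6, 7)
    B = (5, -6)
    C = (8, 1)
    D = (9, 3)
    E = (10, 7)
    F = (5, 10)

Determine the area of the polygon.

Σ = (1) + (53) + (15) + (33) + (65) + (95) = 262
Area = |Σ|/2 = 131.

131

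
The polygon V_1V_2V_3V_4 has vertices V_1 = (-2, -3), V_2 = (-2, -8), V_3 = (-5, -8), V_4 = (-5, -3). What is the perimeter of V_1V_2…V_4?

16

|V_1V_2| = √((0)² + (-5)²) = √25 = 5
|V_2V_3| = √((-3)² + (0)²) = √9 = 3
|V_3V_4| = √((0)² + (5)²) = √25 = 5
|V_4V_1| = √((3)² + (0)²) = √9 = 3
Perimeter = 5 + 3 + 5 + 3 = 16.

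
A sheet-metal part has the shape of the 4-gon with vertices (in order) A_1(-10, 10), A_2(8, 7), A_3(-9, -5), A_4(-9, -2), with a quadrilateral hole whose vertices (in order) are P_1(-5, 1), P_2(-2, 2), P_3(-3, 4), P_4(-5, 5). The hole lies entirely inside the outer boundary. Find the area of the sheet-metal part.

124.5

Outer boundary:
A_1→A_2: (-10)(7) − (8)(10) = -150
A_2→A_3: (8)(-5) − (-9)(7) = 23
A_3→A_4: (-9)(-2) − (-9)(-5) = -27
A_4→A_1: (-9)(10) − (-10)(-2) = -110
Σ = -264
Area = |Σ|/2 = 132.
Hole:
Apply Gauss's area formula: 2A = Σ (x_i·y_{i+1} − x_{i+1}·y_i), indices taken mod 4.
Cross-terms: -8, -2, 5, 20  ⇒  Σ = 15
Area = |Σ|/2 = 7.5.
Net area = 132 − 7.5 = 124.5.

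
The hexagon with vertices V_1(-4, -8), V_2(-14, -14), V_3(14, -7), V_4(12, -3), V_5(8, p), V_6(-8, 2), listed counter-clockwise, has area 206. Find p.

The doubled signed area Σ (x_i y_{i+1} − x_{i+1} y_i) is linear in p.
With p=0 it equals 392; the coefficient of p is 20 (from the two edges through V_5).
So 20·p + 392 = 2·206 = 412 ⇒ p = 1.

1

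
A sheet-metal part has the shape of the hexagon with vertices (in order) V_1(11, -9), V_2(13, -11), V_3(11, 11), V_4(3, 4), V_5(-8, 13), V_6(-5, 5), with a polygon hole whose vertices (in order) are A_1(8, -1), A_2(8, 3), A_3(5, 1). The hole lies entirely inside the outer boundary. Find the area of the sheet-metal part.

172.5

Outer boundary:
Apply Gauss's area formula: 2A = Σ (x_i·y_{i+1} − x_{i+1}·y_i), indices taken mod 6.
Σ = (-4) + (264) + (11) + (71) + (25) + (-10) = 357
Area = |Σ|/2 = 178.5.
Hole:
Apply the shoelace formula: 2A = Σ (x_i·y_{i+1} − x_{i+1}·y_i), indices taken mod 3.
Σ = (32) + (-7) + (-13) = 12
Area = |Σ|/2 = 6.
Net area = 178.5 − 6 = 172.5.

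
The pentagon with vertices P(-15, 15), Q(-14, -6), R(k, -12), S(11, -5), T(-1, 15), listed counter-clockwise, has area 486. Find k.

2

Write out the shoelace sum; only the two edges meeting at R involve k:
2·Area = [((-14)·(-12) − k·(-6)) + (k·(-5) − 11·(-12))] + 670
       = 1·k + 970 = 972
⇒ k = 2.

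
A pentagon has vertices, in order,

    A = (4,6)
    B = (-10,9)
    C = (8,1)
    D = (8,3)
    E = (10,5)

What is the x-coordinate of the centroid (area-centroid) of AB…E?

Apply the surveyor's formula. First the cross-terms c_i = x_i·y_{i+1} − x_{i+1}·y_i:
  96, -82, 16, 10, 40  ⇒  2A = 80, A = 40.
Then Σ (x_i + x_{i+1})·c_i = 584, so x̄ = 584 / (6·40) = 73/30.

73/30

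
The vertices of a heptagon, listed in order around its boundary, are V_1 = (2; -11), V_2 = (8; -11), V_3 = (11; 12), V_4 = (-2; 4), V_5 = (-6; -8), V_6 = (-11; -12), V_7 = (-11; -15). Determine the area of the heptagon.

Apply Gauss's area formula: 2A = Σ (x_i·y_{i+1} − x_{i+1}·y_i), indices taken mod 7.
Σ = (66) + (217) + (68) + (40) + (-16) + (33) + (151) = 559
Area = |Σ|/2 = 279.5.

279.5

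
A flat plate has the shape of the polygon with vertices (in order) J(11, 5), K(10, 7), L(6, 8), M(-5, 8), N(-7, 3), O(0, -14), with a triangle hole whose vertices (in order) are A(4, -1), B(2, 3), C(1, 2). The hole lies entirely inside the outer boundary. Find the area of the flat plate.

220

Outer boundary:
Cross-terms: 27, 38, 88, 41, 98, 154  ⇒  Σ = 446
Area = |Σ|/2 = 223.
Hole:
Apply the shoelace formula: 2A = Σ (x_i·y_{i+1} − x_{i+1}·y_i), indices taken mod 3.
A→B: (4)(3) − (2)(-1) = 14
B→C: (2)(2) − (1)(3) = 1
C→A: (1)(-1) − (4)(2) = -9
Σ = 6
Area = |Σ|/2 = 3.
Net area = 223 − 3 = 220.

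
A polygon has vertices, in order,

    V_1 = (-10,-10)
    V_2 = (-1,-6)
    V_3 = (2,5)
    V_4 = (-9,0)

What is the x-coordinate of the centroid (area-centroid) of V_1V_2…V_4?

-107/24

Apply the surveyor's formula. First the cross-terms c_i = x_i·y_{i+1} − x_{i+1}·y_i:
  50, 7, 45, 90  ⇒  2A = 192, A = 96.
Then Σ (x_i + x_{i+1})·c_i = -2568, so x̄ = -2568 / (6·96) = -107/24.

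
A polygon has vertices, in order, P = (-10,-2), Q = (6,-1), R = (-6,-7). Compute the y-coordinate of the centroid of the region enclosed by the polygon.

-10/3

Apply Gauss's area formula. First the cross-terms c_i = x_i·y_{i+1} − x_{i+1}·y_i:
  22, -48, -58  ⇒  2A = -84, A = -42.
Then Σ (y_i + y_{i+1})·c_i = 840, so ȳ = 840 / (6·(-42)) = -10/3.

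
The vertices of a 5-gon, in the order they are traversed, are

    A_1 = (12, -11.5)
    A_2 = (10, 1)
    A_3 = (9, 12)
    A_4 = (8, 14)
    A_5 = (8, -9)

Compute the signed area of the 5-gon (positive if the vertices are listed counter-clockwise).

50

Apply the shoelace formula: 2A = Σ (x_i·y_{i+1} − x_{i+1}·y_i), indices taken mod 5.
Σ = (127) + (111) + (30) + (-184) + (16) = 100
Signed area = Σ/2 = 50 (positive ⇒ counter-clockwise traversal).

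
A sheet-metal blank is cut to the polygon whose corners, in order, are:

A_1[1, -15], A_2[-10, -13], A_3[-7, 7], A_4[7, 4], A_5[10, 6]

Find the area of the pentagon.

277.5

Σ = (-163) + (-161) + (-77) + (2) + (-156) = -555
Area = |Σ|/2 = 277.5.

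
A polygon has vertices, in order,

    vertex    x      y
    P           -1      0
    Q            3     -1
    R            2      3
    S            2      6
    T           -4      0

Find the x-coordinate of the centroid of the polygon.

11/42

Apply the shoelace formula. First the cross-terms c_i = x_i·y_{i+1} − x_{i+1}·y_i:
  1, 11, 6, 24, 0  ⇒  2A = 42, A = 21.
Then Σ (x_i + x_{i+1})·c_i = 33, so x̄ = 33 / (6·21) = 11/42.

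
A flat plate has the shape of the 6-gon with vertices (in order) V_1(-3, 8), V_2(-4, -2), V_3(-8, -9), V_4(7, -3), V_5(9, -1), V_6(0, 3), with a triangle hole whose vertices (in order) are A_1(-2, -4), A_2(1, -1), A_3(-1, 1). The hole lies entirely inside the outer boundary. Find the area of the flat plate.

94.5

Outer boundary:
Apply the surveyor's formula: 2A = Σ (x_i·y_{i+1} − x_{i+1}·y_i), indices taken mod 6.
Σ = (38) + (20) + (87) + (20) + (27) + (9) = 201
Area = |Σ|/2 = 100.5.
Hole:
Apply Gauss's area formula: 2A = Σ (x_i·y_{i+1} − x_{i+1}·y_i), indices taken mod 3.
Σ = (6) + (0) + (6) = 12
Area = |Σ|/2 = 6.
Net area = 100.5 − 6 = 94.5.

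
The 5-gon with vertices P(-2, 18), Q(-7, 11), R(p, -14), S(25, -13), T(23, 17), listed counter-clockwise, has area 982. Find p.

-10

The doubled signed area Σ (x_i y_{i+1} − x_{i+1} y_i) is linear in p.
With p=0 it equals 1724; the coefficient of p is -24 (from the two edges through R).
So -24·p + 1724 = 2·982 = 1964 ⇒ p = -10.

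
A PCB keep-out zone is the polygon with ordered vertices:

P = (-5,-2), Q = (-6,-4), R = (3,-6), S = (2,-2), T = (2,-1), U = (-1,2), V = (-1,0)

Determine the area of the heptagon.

Apply the surveyor's formula: 2A = Σ (x_i·y_{i+1} − x_{i+1}·y_i), indices taken mod 7.
P→Q: (-5)(-4) − (-6)(-2) = 8
Q→R: (-6)(-6) − (3)(-4) = 48
R→S: (3)(-2) − (2)(-6) = 6
S→T: (2)(-1) − (2)(-2) = 2
T→U: (2)(2) − (-1)(-1) = 3
U→V: (-1)(0) − (-1)(2) = 2
V→P: (-1)(-2) − (-5)(0) = 2
Σ = 71
Area = |Σ|/2 = 35.5.

35.5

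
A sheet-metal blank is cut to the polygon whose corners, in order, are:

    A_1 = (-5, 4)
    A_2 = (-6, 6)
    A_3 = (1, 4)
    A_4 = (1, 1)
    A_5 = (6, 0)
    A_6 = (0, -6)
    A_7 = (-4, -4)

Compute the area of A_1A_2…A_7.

70.5

Apply the surveyor's formula: 2A = Σ (x_i·y_{i+1} − x_{i+1}·y_i), indices taken mod 7.
Cross-terms: -6, -30, -3, -6, -36, -24, -36  ⇒  Σ = -141
Area = |Σ|/2 = 70.5.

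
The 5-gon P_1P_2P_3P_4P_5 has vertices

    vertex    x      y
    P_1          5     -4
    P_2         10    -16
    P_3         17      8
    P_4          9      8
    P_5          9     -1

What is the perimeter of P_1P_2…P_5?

60

|P_1P_2| = √((5)² + (-12)²) = √169 = 13
|P_2P_3| = √((7)² + (24)²) = √625 = 25
|P_3P_4| = √((-8)² + (0)²) = √64 = 8
|P_4P_5| = √((0)² + (-9)²) = √81 = 9
|P_5P_1| = √((-4)² + (-3)²) = √25 = 5
Perimeter = 13 + 25 + 8 + 9 + 5 = 60.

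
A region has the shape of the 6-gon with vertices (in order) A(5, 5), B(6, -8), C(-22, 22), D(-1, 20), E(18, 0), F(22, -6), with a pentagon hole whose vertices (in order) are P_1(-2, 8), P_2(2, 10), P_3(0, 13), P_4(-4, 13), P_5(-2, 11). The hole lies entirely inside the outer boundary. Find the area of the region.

415

Outer boundary:
Σ = (-70) + (-44) + (-418) + (-360) + (-108) + (140) = -860
Area = |Σ|/2 = 430.
Hole:
Σ = (-36) + (26) + (52) + (-18) + (6) = 30
Area = |Σ|/2 = 15.
Net area = 430 − 15 = 415.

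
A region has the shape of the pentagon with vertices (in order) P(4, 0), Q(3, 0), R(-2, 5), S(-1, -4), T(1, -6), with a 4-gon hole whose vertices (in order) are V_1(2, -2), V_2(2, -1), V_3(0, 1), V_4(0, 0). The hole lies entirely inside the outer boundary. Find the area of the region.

Outer boundary:
Apply the surveyor's formula: 2A = Σ (x_i·y_{i+1} − x_{i+1}·y_i), indices taken mod 5.
Cross-terms: 0, 15, 13, 10, 24  ⇒  Σ = 62
Area = |Σ|/2 = 31.
Hole:
V_1→V_2: (2)(-1) − (2)(-2) = 2
V_2→V_3: (2)(1) − (0)(-1) = 2
V_3→V_4: (0)(0) − (0)(1) = 0
V_4→V_1: (0)(-2) − (2)(0) = 0
Σ = 4
Area = |Σ|/2 = 2.
Net area = 31 − 2 = 29.

29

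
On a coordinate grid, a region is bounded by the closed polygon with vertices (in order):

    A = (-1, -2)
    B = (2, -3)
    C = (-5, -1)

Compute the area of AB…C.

0.5

Apply Gauss's area formula: 2A = Σ (x_i·y_{i+1} − x_{i+1}·y_i), indices taken mod 3.
A→B: (-1)(-3) − (2)(-2) = 7
B→C: (2)(-1) − (-5)(-3) = -17
C→A: (-5)(-2) − (-1)(-1) = 9
Σ = -1
Area = |Σ|/2 = 0.5.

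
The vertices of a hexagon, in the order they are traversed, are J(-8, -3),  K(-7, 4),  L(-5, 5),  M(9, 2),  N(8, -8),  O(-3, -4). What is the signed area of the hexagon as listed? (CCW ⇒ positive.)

Apply the shoelace formula: 2A = Σ (x_i·y_{i+1} − x_{i+1}·y_i), indices taken mod 6.
Σ = (-53) + (-15) + (-55) + (-88) + (-56) + (-23) = -290
Signed area = Σ/2 = -145 (negative ⇒ clockwise traversal).

-145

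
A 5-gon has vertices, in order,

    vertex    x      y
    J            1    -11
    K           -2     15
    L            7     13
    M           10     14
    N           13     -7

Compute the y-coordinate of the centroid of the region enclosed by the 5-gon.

646/279

Apply Gauss's area formula. First the cross-terms c_i = x_i·y_{i+1} − x_{i+1}·y_i:
  -7, -131, -32, -252, -136  ⇒  2A = -558, A = -279.
Then Σ (y_i + y_{i+1})·c_i = -3876, so ȳ = -3876 / (6·(-279)) = 646/279.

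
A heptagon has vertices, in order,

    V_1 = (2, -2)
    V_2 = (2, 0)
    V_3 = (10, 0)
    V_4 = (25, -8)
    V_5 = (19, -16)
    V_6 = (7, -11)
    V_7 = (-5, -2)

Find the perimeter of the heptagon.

72

|V_1V_2| = √((0)² + (2)²) = √4 = 2
|V_2V_3| = √((8)² + (0)²) = √64 = 8
|V_3V_4| = √((15)² + (-8)²) = √289 = 17
|V_4V_5| = √((-6)² + (-8)²) = √100 = 10
|V_5V_6| = √((-12)² + (5)²) = √169 = 13
|V_6V_7| = √((-12)² + (9)²) = √225 = 15
|V_7V_1| = √((7)² + (0)²) = √49 = 7
Perimeter = 2 + 8 + 17 + 10 + 13 + 15 + 7 = 72.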